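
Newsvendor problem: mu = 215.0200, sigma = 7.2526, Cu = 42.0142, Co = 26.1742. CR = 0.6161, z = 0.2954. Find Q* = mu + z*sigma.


CR = Cu/(Cu+Co) = 42.0142/(42.0142+26.1742) = 0.6161
z = 0.2954
Q* = 215.0200 + 0.2954 * 7.2526 = 217.1624

217.1624 units


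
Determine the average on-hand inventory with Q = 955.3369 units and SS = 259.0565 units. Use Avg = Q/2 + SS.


Q/2 = 477.6685
Avg = 477.6685 + 259.0565 = 736.7250

736.7250 units


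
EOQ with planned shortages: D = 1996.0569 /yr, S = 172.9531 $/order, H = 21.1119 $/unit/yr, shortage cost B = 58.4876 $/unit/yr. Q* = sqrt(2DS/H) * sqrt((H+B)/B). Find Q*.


sqrt(2DS/H) = 180.8431
sqrt((H+B)/B) = 1.1666
Q* = 180.8431 * 1.1666 = 210.9722

210.9722 units


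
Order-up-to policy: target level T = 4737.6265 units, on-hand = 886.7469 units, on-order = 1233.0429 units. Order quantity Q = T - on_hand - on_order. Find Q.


Inventory position = OH + OO = 886.7469 + 1233.0429 = 2119.7898
Q = 4737.6265 - 2119.7898 = 2617.8367

2617.8367 units


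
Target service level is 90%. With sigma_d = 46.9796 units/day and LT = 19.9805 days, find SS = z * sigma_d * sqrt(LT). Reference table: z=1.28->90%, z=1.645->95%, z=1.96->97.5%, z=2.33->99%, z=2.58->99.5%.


From the table, SL = 90% corresponds to z = 1.28
sqrt(LT) = sqrt(19.9805) = 4.4700
SS = 1.28 * 46.9796 * 4.4700 = 268.7958

268.7958 units


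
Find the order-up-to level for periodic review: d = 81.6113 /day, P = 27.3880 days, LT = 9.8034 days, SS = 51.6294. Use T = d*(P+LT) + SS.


P + LT = 37.1914
d*(P+LT) = 81.6113 * 37.1914 = 3035.2385
T = 3035.2385 + 51.6294 = 3086.8679

3086.8679 units


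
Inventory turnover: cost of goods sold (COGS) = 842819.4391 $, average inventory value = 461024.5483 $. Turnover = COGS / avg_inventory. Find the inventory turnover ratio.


Turnover = 842819.4391 / 461024.5483 = 1.8281

1.8281


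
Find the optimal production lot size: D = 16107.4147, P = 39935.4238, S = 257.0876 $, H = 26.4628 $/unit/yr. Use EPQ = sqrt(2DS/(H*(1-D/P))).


1 - D/P = 1 - 0.4033 = 0.5967
H*(1-D/P) = 15.7894
2DS = 8282033.1749
EPQ = sqrt(524531.6659) = 724.2456

724.2456 units


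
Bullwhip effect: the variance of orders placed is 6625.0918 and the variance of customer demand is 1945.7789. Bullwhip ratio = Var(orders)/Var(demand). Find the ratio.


BW = 6625.0918 / 1945.7789 = 3.4049

3.4049


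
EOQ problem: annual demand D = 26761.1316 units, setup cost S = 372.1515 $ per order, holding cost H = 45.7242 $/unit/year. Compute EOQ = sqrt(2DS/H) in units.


2*D*S = 2 * 26761.1316 * 372.1515 = 19918390.5333
2*D*S/H = 435620.3178
EOQ = sqrt(435620.3178) = 660.0154

660.0154 units


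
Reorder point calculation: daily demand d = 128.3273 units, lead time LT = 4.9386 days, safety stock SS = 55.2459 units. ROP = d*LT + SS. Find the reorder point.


d*LT = 128.3273 * 4.9386 = 633.7572
ROP = 633.7572 + 55.2459 = 689.0031

689.0031 units


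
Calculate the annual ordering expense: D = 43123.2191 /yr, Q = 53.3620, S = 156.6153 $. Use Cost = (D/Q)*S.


Number of orders = D/Q = 808.1260
Cost = 808.1260 * 156.6153 = 126564.8944

126564.8944 $/yr


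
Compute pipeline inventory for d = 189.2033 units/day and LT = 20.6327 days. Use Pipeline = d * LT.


Pipeline = 189.2033 * 20.6327 = 3903.7749

3903.7749 units


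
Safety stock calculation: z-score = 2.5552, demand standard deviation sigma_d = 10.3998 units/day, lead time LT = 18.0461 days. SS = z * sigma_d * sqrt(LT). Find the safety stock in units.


sqrt(LT) = sqrt(18.0461) = 4.2481
SS = 2.5552 * 10.3998 * 4.2481 = 112.8864

112.8864 units


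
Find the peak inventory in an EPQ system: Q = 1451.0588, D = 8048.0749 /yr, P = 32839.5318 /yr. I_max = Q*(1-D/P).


D/P = 0.2451
1 - D/P = 0.7549
I_max = 1451.0588 * 0.7549 = 1095.4438

1095.4438 units


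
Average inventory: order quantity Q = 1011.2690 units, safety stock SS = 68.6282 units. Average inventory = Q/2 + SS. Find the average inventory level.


Q/2 = 505.6345
Avg = 505.6345 + 68.6282 = 574.2627

574.2627 units


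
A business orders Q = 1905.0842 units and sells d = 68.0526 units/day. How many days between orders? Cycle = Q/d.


Cycle = 1905.0842 / 68.0526 = 27.9943

27.9943 days


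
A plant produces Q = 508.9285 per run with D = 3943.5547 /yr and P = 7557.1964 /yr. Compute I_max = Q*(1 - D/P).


D/P = 0.5218
1 - D/P = 0.4782
I_max = 508.9285 * 0.4782 = 243.3555

243.3555 units


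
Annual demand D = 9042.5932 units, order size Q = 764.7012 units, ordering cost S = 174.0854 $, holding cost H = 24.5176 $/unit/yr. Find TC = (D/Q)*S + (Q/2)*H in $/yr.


Ordering cost = D*S/Q = 2058.5602
Holding cost = Q*H/2 = 9374.3191
TC = 2058.5602 + 9374.3191 = 11432.8793

11432.8793 $/yr


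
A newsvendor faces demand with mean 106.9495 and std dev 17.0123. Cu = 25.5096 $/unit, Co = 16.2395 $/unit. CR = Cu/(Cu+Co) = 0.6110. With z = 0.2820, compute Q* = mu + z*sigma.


CR = Cu/(Cu+Co) = 25.5096/(25.5096+16.2395) = 0.6110
z = 0.2820
Q* = 106.9495 + 0.2820 * 17.0123 = 111.7470

111.7470 units


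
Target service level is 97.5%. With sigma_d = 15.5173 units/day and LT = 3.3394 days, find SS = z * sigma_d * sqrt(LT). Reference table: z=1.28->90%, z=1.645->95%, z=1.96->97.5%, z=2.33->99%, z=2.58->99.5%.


From the table, SL = 97.5% corresponds to z = 1.96
sqrt(LT) = sqrt(3.3394) = 1.8274
SS = 1.96 * 15.5173 * 1.8274 = 55.5785

55.5785 units


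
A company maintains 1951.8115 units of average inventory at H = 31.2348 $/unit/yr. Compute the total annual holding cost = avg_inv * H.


Cost = 1951.8115 * 31.2348 = 60964.4418

60964.4418 $/yr


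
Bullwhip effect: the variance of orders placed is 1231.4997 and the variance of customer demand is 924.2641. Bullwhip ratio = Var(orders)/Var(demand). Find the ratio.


BW = 1231.4997 / 924.2641 = 1.3324

1.3324


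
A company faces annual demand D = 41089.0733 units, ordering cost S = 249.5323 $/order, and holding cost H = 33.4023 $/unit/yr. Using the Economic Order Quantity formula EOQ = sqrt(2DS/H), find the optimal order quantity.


2*D*S = 2 * 41089.0733 * 249.5323 = 20506101.9308
2*D*S/H = 613912.8722
EOQ = sqrt(613912.8722) = 783.5259

783.5259 units


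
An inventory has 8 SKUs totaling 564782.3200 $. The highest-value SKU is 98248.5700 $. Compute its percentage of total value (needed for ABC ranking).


Top item = 98248.5700
Total = 564782.3200
Percentage = 98248.5700 / 564782.3200 * 100 = 17.3958

17.3958%


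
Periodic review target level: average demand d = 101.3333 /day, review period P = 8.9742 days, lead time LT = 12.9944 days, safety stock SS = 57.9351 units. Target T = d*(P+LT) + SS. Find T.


P + LT = 21.9686
d*(P+LT) = 101.3333 * 21.9686 = 2226.1507
T = 2226.1507 + 57.9351 = 2284.0858

2284.0858 units


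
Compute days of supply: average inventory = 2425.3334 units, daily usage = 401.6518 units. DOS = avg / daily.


DOS = 2425.3334 / 401.6518 = 6.0384

6.0384 days


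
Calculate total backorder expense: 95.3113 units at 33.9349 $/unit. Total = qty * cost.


Total = 95.3113 * 33.9349 = 3234.3794

3234.3794 $


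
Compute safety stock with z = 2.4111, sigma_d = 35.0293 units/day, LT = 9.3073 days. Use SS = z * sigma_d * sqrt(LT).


sqrt(LT) = sqrt(9.3073) = 3.0508
SS = 2.4111 * 35.0293 * 3.0508 = 257.6668

257.6668 units


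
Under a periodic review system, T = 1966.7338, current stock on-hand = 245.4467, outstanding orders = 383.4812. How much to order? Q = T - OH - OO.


Inventory position = OH + OO = 245.4467 + 383.4812 = 628.9279
Q = 1966.7338 - 628.9279 = 1337.8059

1337.8059 units


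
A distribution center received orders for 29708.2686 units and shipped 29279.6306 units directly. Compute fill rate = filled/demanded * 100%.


FR = 29279.6306 / 29708.2686 * 100 = 98.5572

98.5572%


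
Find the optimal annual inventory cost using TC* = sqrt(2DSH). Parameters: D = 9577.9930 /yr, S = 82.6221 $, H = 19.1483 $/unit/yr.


2*D*S*H = 30306163.5923
TC* = sqrt(30306163.5923) = 5505.1034

5505.1034 $/yr


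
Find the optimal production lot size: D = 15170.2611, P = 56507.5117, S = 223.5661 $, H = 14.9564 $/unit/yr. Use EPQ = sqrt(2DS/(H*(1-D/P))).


1 - D/P = 1 - 0.2685 = 0.7315
H*(1-D/P) = 10.9411
2DS = 6783112.2202
EPQ = sqrt(619964.0782) = 787.3780

787.3780 units


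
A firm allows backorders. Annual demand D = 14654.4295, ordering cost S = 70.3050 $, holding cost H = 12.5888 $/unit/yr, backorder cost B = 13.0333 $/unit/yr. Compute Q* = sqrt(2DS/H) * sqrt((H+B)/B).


sqrt(2DS/H) = 404.5763
sqrt((H+B)/B) = 1.4021
Q* = 404.5763 * 1.4021 = 567.2579

567.2579 units


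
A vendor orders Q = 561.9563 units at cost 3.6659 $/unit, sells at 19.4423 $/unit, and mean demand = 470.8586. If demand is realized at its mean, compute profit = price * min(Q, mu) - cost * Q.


Sales at mu = min(561.9563, 470.8586) = 470.8586
Revenue = 19.4423 * 470.8586 = 9154.5742
Total cost = 3.6659 * 561.9563 = 2060.0756
Profit = 9154.5742 - 2060.0756 = 7094.4986

7094.4986 $


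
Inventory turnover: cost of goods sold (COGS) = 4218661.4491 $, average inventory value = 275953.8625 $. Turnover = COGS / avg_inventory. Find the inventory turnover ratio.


Turnover = 4218661.4491 / 275953.8625 = 15.2876

15.2876


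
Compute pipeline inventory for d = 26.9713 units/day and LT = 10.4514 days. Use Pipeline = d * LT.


Pipeline = 26.9713 * 10.4514 = 281.8878

281.8878 units


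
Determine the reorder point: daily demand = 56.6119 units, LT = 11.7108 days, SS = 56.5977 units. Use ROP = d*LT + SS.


d*LT = 56.6119 * 11.7108 = 662.9706
ROP = 662.9706 + 56.5977 = 719.5683

719.5683 units


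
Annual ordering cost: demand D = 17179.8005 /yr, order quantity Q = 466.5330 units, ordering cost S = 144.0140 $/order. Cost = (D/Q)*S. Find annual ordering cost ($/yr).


Number of orders = D/Q = 36.8244
Cost = 36.8244 * 144.0140 = 5303.2300

5303.2300 $/yr


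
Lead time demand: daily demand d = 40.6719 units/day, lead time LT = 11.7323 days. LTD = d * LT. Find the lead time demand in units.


LTD = 40.6719 * 11.7323 = 477.1749

477.1749 units


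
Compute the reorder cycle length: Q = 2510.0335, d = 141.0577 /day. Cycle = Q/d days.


Cycle = 2510.0335 / 141.0577 = 17.7944

17.7944 days


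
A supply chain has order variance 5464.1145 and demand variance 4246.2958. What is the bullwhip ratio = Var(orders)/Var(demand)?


BW = 5464.1145 / 4246.2958 = 1.2868

1.2868


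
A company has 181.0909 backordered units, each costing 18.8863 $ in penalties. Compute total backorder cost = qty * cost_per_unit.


Total = 181.0909 * 18.8863 = 3420.1371

3420.1371 $


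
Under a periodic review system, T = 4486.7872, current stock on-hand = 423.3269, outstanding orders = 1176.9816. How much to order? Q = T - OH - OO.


Inventory position = OH + OO = 423.3269 + 1176.9816 = 1600.3085
Q = 4486.7872 - 1600.3085 = 2886.4787

2886.4787 units


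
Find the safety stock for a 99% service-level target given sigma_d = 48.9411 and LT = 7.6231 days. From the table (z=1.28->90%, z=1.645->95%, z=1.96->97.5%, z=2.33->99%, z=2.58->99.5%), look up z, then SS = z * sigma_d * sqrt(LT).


From the table, SL = 99% corresponds to z = 2.33
sqrt(LT) = sqrt(7.6231) = 2.7610
SS = 2.33 * 48.9411 * 2.7610 = 314.8440

314.8440 units


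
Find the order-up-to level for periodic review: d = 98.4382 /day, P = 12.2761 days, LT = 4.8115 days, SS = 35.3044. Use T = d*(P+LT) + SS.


P + LT = 17.0876
d*(P+LT) = 98.4382 * 17.0876 = 1682.0726
T = 1682.0726 + 35.3044 = 1717.3770

1717.3770 units


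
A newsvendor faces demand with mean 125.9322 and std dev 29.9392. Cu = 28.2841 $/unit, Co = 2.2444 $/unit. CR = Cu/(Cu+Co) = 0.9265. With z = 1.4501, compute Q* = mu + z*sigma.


CR = Cu/(Cu+Co) = 28.2841/(28.2841+2.2444) = 0.9265
z = 1.4501
Q* = 125.9322 + 1.4501 * 29.9392 = 169.3470

169.3470 units


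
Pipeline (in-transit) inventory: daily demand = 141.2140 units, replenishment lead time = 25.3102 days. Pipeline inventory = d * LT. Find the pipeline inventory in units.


Pipeline = 141.2140 * 25.3102 = 3574.1546

3574.1546 units


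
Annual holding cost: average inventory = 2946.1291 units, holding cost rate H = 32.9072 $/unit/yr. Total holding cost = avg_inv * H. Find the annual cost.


Cost = 2946.1291 * 32.9072 = 96948.8595

96948.8595 $/yr


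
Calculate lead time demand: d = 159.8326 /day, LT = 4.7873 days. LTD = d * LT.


LTD = 159.8326 * 4.7873 = 765.1666

765.1666 units


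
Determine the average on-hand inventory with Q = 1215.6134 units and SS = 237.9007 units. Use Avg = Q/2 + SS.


Q/2 = 607.8067
Avg = 607.8067 + 237.9007 = 845.7074

845.7074 units


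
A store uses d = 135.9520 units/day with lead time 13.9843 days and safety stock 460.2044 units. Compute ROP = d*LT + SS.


d*LT = 135.9520 * 13.9843 = 1901.1936
ROP = 1901.1936 + 460.2044 = 2361.3980

2361.3980 units


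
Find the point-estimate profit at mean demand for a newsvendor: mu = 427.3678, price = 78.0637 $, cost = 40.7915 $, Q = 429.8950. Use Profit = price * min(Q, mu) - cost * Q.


Sales at mu = min(429.8950, 427.3678) = 427.3678
Revenue = 78.0637 * 427.3678 = 33361.9117
Total cost = 40.7915 * 429.8950 = 17536.0619
Profit = 33361.9117 - 17536.0619 = 15825.8498

15825.8498 $


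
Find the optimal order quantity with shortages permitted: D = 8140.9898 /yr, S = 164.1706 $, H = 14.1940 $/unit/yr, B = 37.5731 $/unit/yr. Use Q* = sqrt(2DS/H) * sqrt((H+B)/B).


sqrt(2DS/H) = 433.9592
sqrt((H+B)/B) = 1.1738
Q* = 433.9592 * 1.1738 = 509.3746

509.3746 units


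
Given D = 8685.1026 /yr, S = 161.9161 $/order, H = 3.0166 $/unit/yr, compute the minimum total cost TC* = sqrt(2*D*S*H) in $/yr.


2*D*S*H = 8484235.4102
TC* = sqrt(8484235.4102) = 2912.7711

2912.7711 $/yr


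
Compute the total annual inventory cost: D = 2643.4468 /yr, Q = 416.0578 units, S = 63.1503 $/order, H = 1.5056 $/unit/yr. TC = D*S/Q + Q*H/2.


Ordering cost = D*S/Q = 401.2290
Holding cost = Q*H/2 = 313.2083
TC = 401.2290 + 313.2083 = 714.4373

714.4373 $/yr


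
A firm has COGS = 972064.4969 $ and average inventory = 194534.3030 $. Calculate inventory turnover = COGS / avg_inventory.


Turnover = 972064.4969 / 194534.3030 = 4.9969

4.9969


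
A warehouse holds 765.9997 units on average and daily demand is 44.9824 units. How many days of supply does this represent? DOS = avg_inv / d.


DOS = 765.9997 / 44.9824 = 17.0289

17.0289 days


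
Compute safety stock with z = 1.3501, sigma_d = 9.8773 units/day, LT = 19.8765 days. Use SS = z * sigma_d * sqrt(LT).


sqrt(LT) = sqrt(19.8765) = 4.4583
SS = 1.3501 * 9.8773 * 4.4583 = 59.4530

59.4530 units


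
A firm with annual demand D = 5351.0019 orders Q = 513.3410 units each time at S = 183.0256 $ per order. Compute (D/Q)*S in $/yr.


Number of orders = D/Q = 10.4239
Cost = 10.4239 * 183.0256 = 1907.8358

1907.8358 $/yr


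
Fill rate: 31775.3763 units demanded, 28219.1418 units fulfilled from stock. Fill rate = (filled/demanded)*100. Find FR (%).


FR = 28219.1418 / 31775.3763 * 100 = 88.8082

88.8082%


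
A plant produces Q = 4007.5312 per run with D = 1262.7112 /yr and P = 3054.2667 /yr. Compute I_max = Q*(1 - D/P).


D/P = 0.4134
1 - D/P = 0.5866
I_max = 4007.5312 * 0.5866 = 2350.7163

2350.7163 units


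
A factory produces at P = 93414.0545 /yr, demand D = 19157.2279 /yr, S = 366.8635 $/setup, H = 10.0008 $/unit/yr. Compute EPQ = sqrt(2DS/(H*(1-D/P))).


1 - D/P = 1 - 0.2051 = 0.7949
H*(1-D/P) = 7.9498
2DS = 14056175.3554
EPQ = sqrt(1768105.8506) = 1329.7014

1329.7014 units


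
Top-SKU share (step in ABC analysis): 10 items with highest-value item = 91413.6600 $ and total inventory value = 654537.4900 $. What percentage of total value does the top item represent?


Top item = 91413.6600
Total = 654537.4900
Percentage = 91413.6600 / 654537.4900 * 100 = 13.9661

13.9661%


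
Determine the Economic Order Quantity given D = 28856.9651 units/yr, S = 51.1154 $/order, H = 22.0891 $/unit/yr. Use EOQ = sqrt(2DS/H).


2*D*S = 2 * 28856.9651 * 51.1154 = 2950070.6277
2*D*S/H = 133553.2289
EOQ = sqrt(133553.2289) = 365.4494

365.4494 units


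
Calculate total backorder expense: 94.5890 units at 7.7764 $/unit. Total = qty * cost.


Total = 94.5890 * 7.7764 = 735.5619

735.5619 $


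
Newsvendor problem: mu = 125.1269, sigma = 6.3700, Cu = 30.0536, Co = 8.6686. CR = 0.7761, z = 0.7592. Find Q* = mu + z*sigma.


CR = Cu/(Cu+Co) = 30.0536/(30.0536+8.6686) = 0.7761
z = 0.7592
Q* = 125.1269 + 0.7592 * 6.3700 = 129.9630

129.9630 units


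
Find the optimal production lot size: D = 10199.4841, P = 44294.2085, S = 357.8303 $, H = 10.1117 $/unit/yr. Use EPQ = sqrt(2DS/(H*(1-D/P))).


1 - D/P = 1 - 0.2303 = 0.7697
H*(1-D/P) = 7.7833
2DS = 7299368.9107
EPQ = sqrt(937823.0412) = 968.4126

968.4126 units


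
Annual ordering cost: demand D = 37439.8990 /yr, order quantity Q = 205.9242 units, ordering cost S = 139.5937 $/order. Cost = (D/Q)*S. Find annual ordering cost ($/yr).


Number of orders = D/Q = 181.8140
Cost = 181.8140 * 139.5937 = 25380.0866

25380.0866 $/yr


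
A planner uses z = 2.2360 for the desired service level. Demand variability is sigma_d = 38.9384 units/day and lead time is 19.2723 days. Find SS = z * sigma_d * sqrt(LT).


sqrt(LT) = sqrt(19.2723) = 4.3900
SS = 2.2360 * 38.9384 * 4.3900 = 382.2229

382.2229 units


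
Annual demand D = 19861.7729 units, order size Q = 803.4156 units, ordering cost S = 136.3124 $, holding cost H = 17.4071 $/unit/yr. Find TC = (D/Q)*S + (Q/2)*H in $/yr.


Ordering cost = D*S/Q = 3369.8698
Holding cost = Q*H/2 = 6992.5678
TC = 3369.8698 + 6992.5678 = 10362.4376

10362.4376 $/yr


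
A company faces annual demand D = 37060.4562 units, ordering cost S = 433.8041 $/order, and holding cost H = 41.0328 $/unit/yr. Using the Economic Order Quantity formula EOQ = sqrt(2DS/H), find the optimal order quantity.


2*D*S = 2 * 37060.4562 * 433.8041 = 32153955.6949
2*D*S/H = 783615.9291
EOQ = sqrt(783615.9291) = 885.2208

885.2208 units


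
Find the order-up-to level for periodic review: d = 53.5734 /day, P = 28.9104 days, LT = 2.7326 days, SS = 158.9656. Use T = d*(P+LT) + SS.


P + LT = 31.6430
d*(P+LT) = 53.5734 * 31.6430 = 1695.2231
T = 1695.2231 + 158.9656 = 1854.1887

1854.1887 units


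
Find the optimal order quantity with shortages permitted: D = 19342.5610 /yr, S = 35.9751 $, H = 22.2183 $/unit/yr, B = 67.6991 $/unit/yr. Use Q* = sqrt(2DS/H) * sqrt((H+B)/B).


sqrt(2DS/H) = 250.2751
sqrt((H+B)/B) = 1.1525
Q* = 250.2751 * 1.1525 = 288.4350

288.4350 units


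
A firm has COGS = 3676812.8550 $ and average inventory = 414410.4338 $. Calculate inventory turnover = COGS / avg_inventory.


Turnover = 3676812.8550 / 414410.4338 = 8.8724

8.8724


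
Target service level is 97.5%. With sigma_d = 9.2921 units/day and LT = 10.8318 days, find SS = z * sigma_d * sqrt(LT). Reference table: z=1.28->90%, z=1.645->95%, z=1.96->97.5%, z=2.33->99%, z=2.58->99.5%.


From the table, SL = 97.5% corresponds to z = 1.96
sqrt(LT) = sqrt(10.8318) = 3.2912
SS = 1.96 * 9.2921 * 3.2912 = 59.9405

59.9405 units


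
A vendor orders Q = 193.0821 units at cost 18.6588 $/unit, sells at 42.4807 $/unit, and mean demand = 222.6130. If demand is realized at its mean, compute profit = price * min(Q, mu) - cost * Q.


Sales at mu = min(193.0821, 222.6130) = 193.0821
Revenue = 42.4807 * 193.0821 = 8202.2628
Total cost = 18.6588 * 193.0821 = 3602.6803
Profit = 8202.2628 - 3602.6803 = 4599.5825

4599.5825 $


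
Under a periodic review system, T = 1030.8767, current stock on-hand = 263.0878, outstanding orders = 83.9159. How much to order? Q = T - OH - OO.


Inventory position = OH + OO = 263.0878 + 83.9159 = 347.0037
Q = 1030.8767 - 347.0037 = 683.8730

683.8730 units


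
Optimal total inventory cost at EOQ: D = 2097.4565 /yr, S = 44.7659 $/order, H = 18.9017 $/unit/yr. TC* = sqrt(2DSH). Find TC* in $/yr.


2*D*S*H = 3549532.3973
TC* = sqrt(3549532.3973) = 1884.0203

1884.0203 $/yr


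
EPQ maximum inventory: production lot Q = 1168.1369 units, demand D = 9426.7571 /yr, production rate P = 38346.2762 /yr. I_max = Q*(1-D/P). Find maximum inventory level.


D/P = 0.2458
1 - D/P = 0.7542
I_max = 1168.1369 * 0.7542 = 880.9710

880.9710 units


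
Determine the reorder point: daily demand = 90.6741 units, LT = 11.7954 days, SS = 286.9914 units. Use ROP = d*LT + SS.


d*LT = 90.6741 * 11.7954 = 1069.5373
ROP = 1069.5373 + 286.9914 = 1356.5287

1356.5287 units


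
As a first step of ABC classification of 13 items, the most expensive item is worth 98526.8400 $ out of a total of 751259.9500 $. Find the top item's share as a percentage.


Top item = 98526.8400
Total = 751259.9500
Percentage = 98526.8400 / 751259.9500 * 100 = 13.1149

13.1149%


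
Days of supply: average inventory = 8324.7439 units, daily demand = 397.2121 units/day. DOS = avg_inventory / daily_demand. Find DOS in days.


DOS = 8324.7439 / 397.2121 = 20.9579

20.9579 days


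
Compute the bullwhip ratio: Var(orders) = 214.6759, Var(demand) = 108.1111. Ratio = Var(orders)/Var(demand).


BW = 214.6759 / 108.1111 = 1.9857

1.9857


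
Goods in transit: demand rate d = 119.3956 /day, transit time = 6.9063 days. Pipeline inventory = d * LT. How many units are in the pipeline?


Pipeline = 119.3956 * 6.9063 = 824.5818

824.5818 units


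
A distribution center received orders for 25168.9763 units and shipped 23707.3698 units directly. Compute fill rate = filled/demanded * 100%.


FR = 23707.3698 / 25168.9763 * 100 = 94.1928

94.1928%


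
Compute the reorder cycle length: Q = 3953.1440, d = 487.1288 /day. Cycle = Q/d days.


Cycle = 3953.1440 / 487.1288 = 8.1152

8.1152 days


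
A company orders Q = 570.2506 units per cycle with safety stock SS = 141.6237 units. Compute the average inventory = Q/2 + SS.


Q/2 = 285.1253
Avg = 285.1253 + 141.6237 = 426.7490

426.7490 units


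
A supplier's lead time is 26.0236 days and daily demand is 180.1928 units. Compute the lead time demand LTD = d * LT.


LTD = 180.1928 * 26.0236 = 4689.2654

4689.2654 units


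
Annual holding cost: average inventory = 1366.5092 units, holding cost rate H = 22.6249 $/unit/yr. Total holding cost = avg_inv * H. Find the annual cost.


Cost = 1366.5092 * 22.6249 = 30917.1340

30917.1340 $/yr


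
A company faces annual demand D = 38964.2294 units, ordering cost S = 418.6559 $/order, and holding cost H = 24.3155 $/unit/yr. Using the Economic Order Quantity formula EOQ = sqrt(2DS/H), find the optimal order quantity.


2*D*S = 2 * 38964.2294 * 418.6559 = 32625209.0545
2*D*S/H = 1341745.3499
EOQ = sqrt(1341745.3499) = 1158.3373

1158.3373 units


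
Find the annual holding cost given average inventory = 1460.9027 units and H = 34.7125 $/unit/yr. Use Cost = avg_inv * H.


Cost = 1460.9027 * 34.7125 = 50711.5850

50711.5850 $/yr


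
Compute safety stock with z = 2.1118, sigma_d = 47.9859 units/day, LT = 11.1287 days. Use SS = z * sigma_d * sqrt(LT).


sqrt(LT) = sqrt(11.1287) = 3.3360
SS = 2.1118 * 47.9859 * 3.3360 = 338.0560

338.0560 units


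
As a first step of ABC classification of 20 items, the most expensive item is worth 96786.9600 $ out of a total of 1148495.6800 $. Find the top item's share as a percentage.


Top item = 96786.9600
Total = 1148495.6800
Percentage = 96786.9600 / 1148495.6800 * 100 = 8.4273

8.4273%


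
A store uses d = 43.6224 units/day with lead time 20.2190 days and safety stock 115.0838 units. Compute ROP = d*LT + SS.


d*LT = 43.6224 * 20.2190 = 882.0013
ROP = 882.0013 + 115.0838 = 997.0851

997.0851 units


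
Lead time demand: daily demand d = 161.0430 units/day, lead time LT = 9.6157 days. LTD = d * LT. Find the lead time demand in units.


LTD = 161.0430 * 9.6157 = 1548.5412

1548.5412 units


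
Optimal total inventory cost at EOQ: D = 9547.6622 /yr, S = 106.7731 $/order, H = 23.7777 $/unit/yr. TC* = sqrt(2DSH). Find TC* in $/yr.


2*D*S*H = 48479567.4306
TC* = sqrt(48479567.4306) = 6962.7270

6962.7270 $/yr


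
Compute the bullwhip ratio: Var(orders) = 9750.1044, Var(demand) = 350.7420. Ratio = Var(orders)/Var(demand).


BW = 9750.1044 / 350.7420 = 27.7985

27.7985


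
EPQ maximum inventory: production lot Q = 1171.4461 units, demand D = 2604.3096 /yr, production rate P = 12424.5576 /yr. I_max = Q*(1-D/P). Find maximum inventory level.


D/P = 0.2096
1 - D/P = 0.7904
I_max = 1171.4461 * 0.7904 = 925.8995

925.8995 units


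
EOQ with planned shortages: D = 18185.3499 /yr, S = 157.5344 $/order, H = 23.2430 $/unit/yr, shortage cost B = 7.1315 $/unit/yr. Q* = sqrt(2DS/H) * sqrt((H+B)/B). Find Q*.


sqrt(2DS/H) = 496.4979
sqrt((H+B)/B) = 2.0638
Q* = 496.4979 * 2.0638 = 1024.6642

1024.6642 units


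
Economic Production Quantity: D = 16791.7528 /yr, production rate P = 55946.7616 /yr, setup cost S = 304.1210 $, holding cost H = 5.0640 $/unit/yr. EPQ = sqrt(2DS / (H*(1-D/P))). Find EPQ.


1 - D/P = 1 - 0.3001 = 0.6999
H*(1-D/P) = 3.5441
2DS = 10213449.3066
EPQ = sqrt(2881816.7933) = 1697.5915

1697.5915 units


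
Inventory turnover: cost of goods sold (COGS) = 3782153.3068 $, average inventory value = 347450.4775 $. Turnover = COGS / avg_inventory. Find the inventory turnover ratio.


Turnover = 3782153.3068 / 347450.4775 = 10.8854

10.8854


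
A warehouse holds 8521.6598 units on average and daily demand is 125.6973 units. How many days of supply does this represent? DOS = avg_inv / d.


DOS = 8521.6598 / 125.6973 = 67.7951

67.7951 days


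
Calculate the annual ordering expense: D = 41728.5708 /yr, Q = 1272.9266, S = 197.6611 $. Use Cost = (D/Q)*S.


Number of orders = D/Q = 32.7816
Cost = 32.7816 * 197.6611 = 6479.6471

6479.6471 $/yr


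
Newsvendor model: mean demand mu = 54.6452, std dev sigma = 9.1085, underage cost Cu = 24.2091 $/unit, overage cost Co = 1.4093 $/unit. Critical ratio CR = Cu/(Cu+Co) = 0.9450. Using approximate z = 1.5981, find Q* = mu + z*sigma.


CR = Cu/(Cu+Co) = 24.2091/(24.2091+1.4093) = 0.9450
z = 1.5981
Q* = 54.6452 + 1.5981 * 9.1085 = 69.2015

69.2015 units


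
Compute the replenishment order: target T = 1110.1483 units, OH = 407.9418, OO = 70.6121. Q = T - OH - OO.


Inventory position = OH + OO = 407.9418 + 70.6121 = 478.5539
Q = 1110.1483 - 478.5539 = 631.5944

631.5944 units


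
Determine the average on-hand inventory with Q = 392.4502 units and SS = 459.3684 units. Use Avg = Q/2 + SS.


Q/2 = 196.2251
Avg = 196.2251 + 459.3684 = 655.5935

655.5935 units


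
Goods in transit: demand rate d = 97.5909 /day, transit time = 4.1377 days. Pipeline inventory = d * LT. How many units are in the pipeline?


Pipeline = 97.5909 * 4.1377 = 403.8019

403.8019 units


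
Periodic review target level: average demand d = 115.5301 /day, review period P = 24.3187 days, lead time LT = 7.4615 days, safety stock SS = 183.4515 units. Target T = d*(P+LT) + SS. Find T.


P + LT = 31.7802
d*(P+LT) = 115.5301 * 31.7802 = 3671.5697
T = 3671.5697 + 183.4515 = 3855.0212

3855.0212 units


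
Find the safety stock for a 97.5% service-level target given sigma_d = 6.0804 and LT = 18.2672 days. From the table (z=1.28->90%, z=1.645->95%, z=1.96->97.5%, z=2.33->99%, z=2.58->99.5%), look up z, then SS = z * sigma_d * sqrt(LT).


From the table, SL = 97.5% corresponds to z = 1.96
sqrt(LT) = sqrt(18.2672) = 4.2740
SS = 1.96 * 6.0804 * 4.2740 = 50.9359

50.9359 units


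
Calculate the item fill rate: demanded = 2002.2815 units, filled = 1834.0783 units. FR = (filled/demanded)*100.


FR = 1834.0783 / 2002.2815 * 100 = 91.5994

91.5994%


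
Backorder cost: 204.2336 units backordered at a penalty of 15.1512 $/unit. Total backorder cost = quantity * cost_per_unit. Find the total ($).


Total = 204.2336 * 15.1512 = 3094.3841

3094.3841 $


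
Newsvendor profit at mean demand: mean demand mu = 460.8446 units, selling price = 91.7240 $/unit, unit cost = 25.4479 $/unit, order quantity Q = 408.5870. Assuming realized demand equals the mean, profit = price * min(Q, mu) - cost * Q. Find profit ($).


Sales at mu = min(408.5870, 460.8446) = 408.5870
Revenue = 91.7240 * 408.5870 = 37477.2340
Total cost = 25.4479 * 408.5870 = 10397.6811
Profit = 37477.2340 - 10397.6811 = 27079.5529

27079.5529 $


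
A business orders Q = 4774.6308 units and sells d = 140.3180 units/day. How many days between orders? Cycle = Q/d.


Cycle = 4774.6308 / 140.3180 = 34.0272

34.0272 days


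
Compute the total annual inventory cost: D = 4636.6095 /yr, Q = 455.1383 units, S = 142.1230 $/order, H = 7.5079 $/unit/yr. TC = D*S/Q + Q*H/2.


Ordering cost = D*S/Q = 1447.8431
Holding cost = Q*H/2 = 1708.5664
TC = 1447.8431 + 1708.5664 = 3156.4095

3156.4095 $/yr


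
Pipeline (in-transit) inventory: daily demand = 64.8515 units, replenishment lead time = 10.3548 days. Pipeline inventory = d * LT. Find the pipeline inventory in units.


Pipeline = 64.8515 * 10.3548 = 671.5243

671.5243 units


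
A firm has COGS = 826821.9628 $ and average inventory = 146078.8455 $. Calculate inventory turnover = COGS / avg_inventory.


Turnover = 826821.9628 / 146078.8455 = 5.6601

5.6601


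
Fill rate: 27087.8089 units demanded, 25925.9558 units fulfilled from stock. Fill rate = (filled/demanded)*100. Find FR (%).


FR = 25925.9558 / 27087.8089 * 100 = 95.7108

95.7108%


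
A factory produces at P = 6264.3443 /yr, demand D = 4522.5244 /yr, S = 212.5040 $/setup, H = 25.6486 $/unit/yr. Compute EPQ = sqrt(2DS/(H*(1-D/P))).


1 - D/P = 1 - 0.7219 = 0.2781
H*(1-D/P) = 7.1317
2DS = 1922109.0502
EPQ = sqrt(269517.3515) = 519.1506

519.1506 units


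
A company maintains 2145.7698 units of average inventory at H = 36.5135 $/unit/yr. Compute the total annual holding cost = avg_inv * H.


Cost = 2145.7698 * 36.5135 = 78349.5656

78349.5656 $/yr


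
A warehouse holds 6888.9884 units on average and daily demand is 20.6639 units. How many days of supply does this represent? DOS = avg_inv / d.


DOS = 6888.9884 / 20.6639 = 333.3828

333.3828 days


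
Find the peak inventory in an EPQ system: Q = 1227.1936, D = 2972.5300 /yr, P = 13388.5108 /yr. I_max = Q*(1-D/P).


D/P = 0.2220
1 - D/P = 0.7780
I_max = 1227.1936 * 0.7780 = 954.7309

954.7309 units


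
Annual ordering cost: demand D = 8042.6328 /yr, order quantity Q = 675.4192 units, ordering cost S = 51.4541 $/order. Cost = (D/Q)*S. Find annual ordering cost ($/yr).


Number of orders = D/Q = 11.9076
Cost = 11.9076 * 51.4541 = 612.6957

612.6957 $/yr


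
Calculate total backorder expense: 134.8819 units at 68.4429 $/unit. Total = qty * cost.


Total = 134.8819 * 68.4429 = 9231.7084

9231.7084 $


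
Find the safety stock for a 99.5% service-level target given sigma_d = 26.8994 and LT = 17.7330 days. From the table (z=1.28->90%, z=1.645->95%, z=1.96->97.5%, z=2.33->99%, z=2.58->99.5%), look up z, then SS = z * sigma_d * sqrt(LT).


From the table, SL = 99.5% corresponds to z = 2.58
sqrt(LT) = sqrt(17.7330) = 4.2111
SS = 2.58 * 26.8994 * 4.2111 = 292.2493

292.2493 units


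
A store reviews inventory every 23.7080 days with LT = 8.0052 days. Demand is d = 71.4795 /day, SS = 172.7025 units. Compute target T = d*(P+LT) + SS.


P + LT = 31.7132
d*(P+LT) = 71.4795 * 31.7132 = 2266.8437
T = 2266.8437 + 172.7025 = 2439.5462

2439.5462 units


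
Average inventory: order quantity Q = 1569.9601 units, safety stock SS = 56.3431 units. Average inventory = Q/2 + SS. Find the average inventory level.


Q/2 = 784.9801
Avg = 784.9801 + 56.3431 = 841.3232

841.3232 units


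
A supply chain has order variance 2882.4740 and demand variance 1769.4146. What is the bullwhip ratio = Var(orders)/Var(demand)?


BW = 2882.4740 / 1769.4146 = 1.6291

1.6291


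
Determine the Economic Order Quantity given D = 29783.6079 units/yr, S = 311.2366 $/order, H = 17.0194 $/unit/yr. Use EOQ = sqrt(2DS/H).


2*D*S = 2 * 29783.6079 * 311.2366 = 18539497.7171
2*D*S/H = 1089315.5879
EOQ = sqrt(1089315.5879) = 1043.7028

1043.7028 units


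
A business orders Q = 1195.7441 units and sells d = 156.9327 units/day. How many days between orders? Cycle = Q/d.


Cycle = 1195.7441 / 156.9327 = 7.6195

7.6195 days


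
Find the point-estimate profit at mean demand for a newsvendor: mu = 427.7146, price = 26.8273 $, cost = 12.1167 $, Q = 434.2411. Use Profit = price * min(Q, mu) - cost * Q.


Sales at mu = min(434.2411, 427.7146) = 427.7146
Revenue = 26.8273 * 427.7146 = 11474.4279
Total cost = 12.1167 * 434.2411 = 5261.5691
Profit = 11474.4279 - 5261.5691 = 6212.8588

6212.8588 $


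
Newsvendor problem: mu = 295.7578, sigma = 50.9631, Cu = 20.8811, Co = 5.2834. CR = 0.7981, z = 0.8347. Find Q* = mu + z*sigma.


CR = Cu/(Cu+Co) = 20.8811/(20.8811+5.2834) = 0.7981
z = 0.8347
Q* = 295.7578 + 0.8347 * 50.9631 = 338.2967

338.2967 units


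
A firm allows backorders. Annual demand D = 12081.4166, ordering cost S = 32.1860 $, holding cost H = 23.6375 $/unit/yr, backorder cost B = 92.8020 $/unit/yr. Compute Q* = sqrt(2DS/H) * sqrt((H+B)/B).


sqrt(2DS/H) = 181.3872
sqrt((H+B)/B) = 1.1201
Q* = 181.3872 * 1.1201 = 203.1787

203.1787 units


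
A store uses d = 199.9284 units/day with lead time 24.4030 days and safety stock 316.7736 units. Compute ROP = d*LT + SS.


d*LT = 199.9284 * 24.4030 = 4878.8527
ROP = 4878.8527 + 316.7736 = 5195.6263

5195.6263 units


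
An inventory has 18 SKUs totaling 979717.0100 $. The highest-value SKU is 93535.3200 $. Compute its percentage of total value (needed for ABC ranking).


Top item = 93535.3200
Total = 979717.0100
Percentage = 93535.3200 / 979717.0100 * 100 = 9.5472

9.5472%


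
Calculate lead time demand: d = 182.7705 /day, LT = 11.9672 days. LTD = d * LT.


LTD = 182.7705 * 11.9672 = 2187.2511

2187.2511 units


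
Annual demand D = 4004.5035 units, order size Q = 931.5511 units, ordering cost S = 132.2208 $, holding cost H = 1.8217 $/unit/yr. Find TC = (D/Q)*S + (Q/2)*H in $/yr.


Ordering cost = D*S/Q = 568.3839
Holding cost = Q*H/2 = 848.5033
TC = 568.3839 + 848.5033 = 1416.8872

1416.8872 $/yr


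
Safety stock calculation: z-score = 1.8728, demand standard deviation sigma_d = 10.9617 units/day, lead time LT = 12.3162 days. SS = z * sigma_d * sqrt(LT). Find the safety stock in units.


sqrt(LT) = sqrt(12.3162) = 3.5094
SS = 1.8728 * 10.9617 * 3.5094 = 72.0456

72.0456 units


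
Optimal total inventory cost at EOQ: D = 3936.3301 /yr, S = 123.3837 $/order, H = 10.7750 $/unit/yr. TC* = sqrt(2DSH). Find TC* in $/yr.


2*D*S*H = 10466381.8500
TC* = sqrt(10466381.8500) = 3235.1788

3235.1788 $/yr


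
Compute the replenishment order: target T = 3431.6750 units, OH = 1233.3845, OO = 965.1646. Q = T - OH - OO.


Inventory position = OH + OO = 1233.3845 + 965.1646 = 2198.5491
Q = 3431.6750 - 2198.5491 = 1233.1259

1233.1259 units


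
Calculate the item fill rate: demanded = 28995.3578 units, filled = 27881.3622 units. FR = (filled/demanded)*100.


FR = 27881.3622 / 28995.3578 * 100 = 96.1580

96.1580%


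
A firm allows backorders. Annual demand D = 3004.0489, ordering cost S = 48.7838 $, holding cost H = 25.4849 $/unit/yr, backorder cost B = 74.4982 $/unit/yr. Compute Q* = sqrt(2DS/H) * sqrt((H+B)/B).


sqrt(2DS/H) = 107.2420
sqrt((H+B)/B) = 1.1585
Q* = 107.2420 * 1.1585 = 124.2382

124.2382 units


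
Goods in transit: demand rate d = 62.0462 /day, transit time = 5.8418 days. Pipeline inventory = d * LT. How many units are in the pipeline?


Pipeline = 62.0462 * 5.8418 = 362.4615

362.4615 units


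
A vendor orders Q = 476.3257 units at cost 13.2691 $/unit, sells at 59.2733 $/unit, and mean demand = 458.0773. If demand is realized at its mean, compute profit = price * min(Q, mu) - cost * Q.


Sales at mu = min(476.3257, 458.0773) = 458.0773
Revenue = 59.2733 * 458.0773 = 27151.7532
Total cost = 13.2691 * 476.3257 = 6320.4133
Profit = 27151.7532 - 6320.4133 = 20831.3399

20831.3399 $


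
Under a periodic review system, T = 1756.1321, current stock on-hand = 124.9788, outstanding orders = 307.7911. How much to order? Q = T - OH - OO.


Inventory position = OH + OO = 124.9788 + 307.7911 = 432.7699
Q = 1756.1321 - 432.7699 = 1323.3622

1323.3622 units


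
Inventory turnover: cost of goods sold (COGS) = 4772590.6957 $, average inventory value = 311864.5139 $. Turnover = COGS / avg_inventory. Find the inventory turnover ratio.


Turnover = 4772590.6957 / 311864.5139 = 15.3034

15.3034


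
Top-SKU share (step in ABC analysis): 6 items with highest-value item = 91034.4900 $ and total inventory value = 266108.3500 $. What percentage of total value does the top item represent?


Top item = 91034.4900
Total = 266108.3500
Percentage = 91034.4900 / 266108.3500 * 100 = 34.2096

34.2096%


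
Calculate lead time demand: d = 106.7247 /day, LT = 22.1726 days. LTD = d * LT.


LTD = 106.7247 * 22.1726 = 2366.3641

2366.3641 units


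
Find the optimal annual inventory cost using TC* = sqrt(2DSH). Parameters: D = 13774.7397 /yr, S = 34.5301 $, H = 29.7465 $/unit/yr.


2*D*S*H = 28297437.2873
TC* = sqrt(28297437.2873) = 5319.5336

5319.5336 $/yr


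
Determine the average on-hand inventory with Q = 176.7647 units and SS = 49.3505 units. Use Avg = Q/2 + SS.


Q/2 = 88.3824
Avg = 88.3824 + 49.3505 = 137.7328

137.7328 units


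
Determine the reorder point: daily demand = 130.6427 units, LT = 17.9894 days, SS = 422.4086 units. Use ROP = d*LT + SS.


d*LT = 130.6427 * 17.9894 = 2350.1838
ROP = 2350.1838 + 422.4086 = 2772.5924

2772.5924 units


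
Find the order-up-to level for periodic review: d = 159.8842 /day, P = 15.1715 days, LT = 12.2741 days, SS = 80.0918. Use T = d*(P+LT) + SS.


P + LT = 27.4456
d*(P+LT) = 159.8842 * 27.4456 = 4388.1178
T = 4388.1178 + 80.0918 = 4468.2096

4468.2096 units


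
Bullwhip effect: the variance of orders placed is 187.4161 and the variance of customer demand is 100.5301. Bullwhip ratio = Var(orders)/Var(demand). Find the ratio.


BW = 187.4161 / 100.5301 = 1.8643

1.8643


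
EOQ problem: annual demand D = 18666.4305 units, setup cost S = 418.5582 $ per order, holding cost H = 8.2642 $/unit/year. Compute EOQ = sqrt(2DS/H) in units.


2*D*S = 2 * 18666.4305 * 418.5582 = 15625975.1010
2*D*S/H = 1890803.1148
EOQ = sqrt(1890803.1148) = 1375.0648

1375.0648 units


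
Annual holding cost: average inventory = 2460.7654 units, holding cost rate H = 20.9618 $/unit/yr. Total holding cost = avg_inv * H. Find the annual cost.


Cost = 2460.7654 * 20.9618 = 51582.0722

51582.0722 $/yr


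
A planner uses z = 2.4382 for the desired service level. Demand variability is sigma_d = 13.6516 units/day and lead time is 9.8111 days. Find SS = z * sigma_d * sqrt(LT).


sqrt(LT) = sqrt(9.8111) = 3.1323
SS = 2.4382 * 13.6516 * 3.1323 = 104.2586

104.2586 units


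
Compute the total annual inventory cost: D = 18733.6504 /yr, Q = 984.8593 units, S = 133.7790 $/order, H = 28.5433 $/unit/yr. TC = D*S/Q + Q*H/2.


Ordering cost = D*S/Q = 2544.6975
Holding cost = Q*H/2 = 14055.5672
TC = 2544.6975 + 14055.5672 = 16600.2647

16600.2647 $/yr


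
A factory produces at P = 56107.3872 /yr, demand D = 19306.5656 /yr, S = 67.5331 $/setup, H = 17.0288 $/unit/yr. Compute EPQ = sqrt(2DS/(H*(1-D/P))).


1 - D/P = 1 - 0.3441 = 0.6559
H*(1-D/P) = 11.1692
2DS = 2607664.4506
EPQ = sqrt(233469.5208) = 483.1868

483.1868 units


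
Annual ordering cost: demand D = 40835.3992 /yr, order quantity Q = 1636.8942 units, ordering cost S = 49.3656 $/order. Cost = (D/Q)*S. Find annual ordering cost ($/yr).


Number of orders = D/Q = 24.9469
Cost = 24.9469 * 49.3656 = 1231.5176

1231.5176 $/yr
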